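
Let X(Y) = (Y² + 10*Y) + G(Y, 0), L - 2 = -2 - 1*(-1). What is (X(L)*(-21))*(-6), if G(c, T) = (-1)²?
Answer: 1512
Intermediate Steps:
G(c, T) = 1
L = 1 (L = 2 + (-2 - 1*(-1)) = 2 + (-2 + 1) = 2 - 1 = 1)
X(Y) = 1 + Y² + 10*Y (X(Y) = (Y² + 10*Y) + 1 = 1 + Y² + 10*Y)
(X(L)*(-21))*(-6) = ((1 + 1² + 10*1)*(-21))*(-6) = ((1 + 1 + 10)*(-21))*(-6) = (12*(-21))*(-6) = -252*(-6) = 1512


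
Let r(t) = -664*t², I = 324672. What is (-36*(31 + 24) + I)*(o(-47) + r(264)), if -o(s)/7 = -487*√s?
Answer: -14933586843648 + 1100057028*I*√47 ≈ -1.4934e+13 + 7.5416e+9*I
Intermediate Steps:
o(s) = 3409*√s (o(s) = -(-3409)*√s = 3409*√s)
(-36*(31 + 24) + I)*(o(-47) + r(264)) = (-36*(31 + 24) + 324672)*(3409*√(-47) - 664*264²) = (-1980 + 324672)*(3409*(I*√47) - 664*69696) = (-36*55 + 324672)*(3409*I*√47 - 46278144) = (-1980 + 324672)*(-46278144 + 3409*I*√47) = 322692*(-46278144 + 3409*I*√47) = -14933586843648 + 1100057028*I*√47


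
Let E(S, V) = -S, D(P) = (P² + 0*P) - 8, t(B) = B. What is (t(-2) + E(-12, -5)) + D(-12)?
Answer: 146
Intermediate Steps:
D(P) = -8 + P² (D(P) = (P² + 0) - 8 = P² - 8 = -8 + P²)
(t(-2) + E(-12, -5)) + D(-12) = (-2 - 1*(-12)) + (-8 + (-12)²) = (-2 + 12) + (-8 + 144) = 10 + 136 = 146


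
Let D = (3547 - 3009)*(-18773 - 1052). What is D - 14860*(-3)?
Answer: -10621270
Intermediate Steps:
D = -10665850 (D = 538*(-19825) = -10665850)
D - 14860*(-3) = -10665850 - 14860*(-3) = -10665850 + 44580 = -10621270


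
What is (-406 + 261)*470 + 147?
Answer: -68003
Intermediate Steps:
(-406 + 261)*470 + 147 = -145*470 + 147 = -68150 + 147 = -68003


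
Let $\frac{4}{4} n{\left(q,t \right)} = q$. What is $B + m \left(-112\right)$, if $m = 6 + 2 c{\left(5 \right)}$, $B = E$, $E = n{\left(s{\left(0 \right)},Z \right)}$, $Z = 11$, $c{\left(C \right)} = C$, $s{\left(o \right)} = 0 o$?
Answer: $-1792$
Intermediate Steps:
$s{\left(o \right)} = 0$
$n{\left(q,t \right)} = q$
$E = 0$
$B = 0$
$m = 16$ ($m = 6 + 2 \cdot 5 = 6 + 10 = 16$)
$B + m \left(-112\right) = 0 + 16 \left(-112\right) = 0 - 1792 = -1792$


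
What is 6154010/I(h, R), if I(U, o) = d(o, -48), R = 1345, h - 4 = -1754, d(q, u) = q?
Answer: 1230802/269 ≈ 4575.5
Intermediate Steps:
h = -1750 (h = 4 - 1754 = -1750)
I(U, o) = o
6154010/I(h, R) = 6154010/1345 = 6154010*(1/1345) = 1230802/269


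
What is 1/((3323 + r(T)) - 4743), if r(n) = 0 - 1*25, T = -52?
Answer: -1/1445 ≈ -0.00069204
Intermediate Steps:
r(n) = -25 (r(n) = 0 - 25 = -25)
1/((3323 + r(T)) - 4743) = 1/((3323 - 25) - 4743) = 1/(3298 - 4743) = 1/(-1445) = -1/1445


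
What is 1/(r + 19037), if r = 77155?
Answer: 1/96192 ≈ 1.0396e-5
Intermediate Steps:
1/(r + 19037) = 1/(77155 + 19037) = 1/96192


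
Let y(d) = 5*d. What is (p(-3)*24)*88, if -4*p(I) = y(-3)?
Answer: 7920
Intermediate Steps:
p(I) = 15/4 (p(I) = -5*(-3)/4 = -1/4*(-15) = 15/4)
(p(-3)*24)*88 = ((15/4)*24)*88 = 90*88 = 7920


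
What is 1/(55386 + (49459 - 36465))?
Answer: 1/68380 ≈ 1.4624e-5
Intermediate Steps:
1/(55386 + (49459 - 36465)) = 1/(55386 + 12994) = 1/68380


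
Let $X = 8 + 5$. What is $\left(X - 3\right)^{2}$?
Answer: $100$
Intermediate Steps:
$X = 13$
$\left(X - 3\right)^{2} = \left(13 - 3\right)^{2} = 10^{2} = 100$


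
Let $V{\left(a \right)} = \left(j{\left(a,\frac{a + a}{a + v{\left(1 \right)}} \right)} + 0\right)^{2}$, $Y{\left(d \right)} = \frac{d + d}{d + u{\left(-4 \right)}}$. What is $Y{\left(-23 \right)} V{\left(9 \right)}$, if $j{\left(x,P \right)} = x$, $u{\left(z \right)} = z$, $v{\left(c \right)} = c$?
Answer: $138$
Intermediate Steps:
$Y{\left(d \right)} = \frac{2 d}{-4 + d}$ ($Y{\left(d \right)} = \frac{d + d}{d - 4} = \frac{2 d}{-4 + d}$)
$V{\left(a \right)} = a^{2}$ ($V{\left(a \right)} = \left(a + 0\right)^{2} = a^{2}$)
$Y{\left(-23 \right)} V{\left(9 \right)} = 2 \left(-23\right) \frac{1}{-4 - 23} \cdot 9^{2} = 2 \left(-23\right) \frac{1}{-27} \cdot 81 = 2 \left(-23\right) \left(- \frac{1}{27}\right) 81 = \frac{46}{27} \cdot 81 = 138$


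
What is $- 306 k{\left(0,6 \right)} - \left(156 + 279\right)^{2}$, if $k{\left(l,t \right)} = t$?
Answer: $-191061$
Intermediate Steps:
$- 306 k{\left(0,6 \right)} - \left(156 + 279\right)^{2} = \left(-306\right) 6 - \left(156 + 279\right)^{2} = -1836 - 435^{2} = -1836 - 189225 = -191061$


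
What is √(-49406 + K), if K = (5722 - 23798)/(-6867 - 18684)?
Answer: I*√3583824794570/8517 ≈ 222.27*I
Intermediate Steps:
K = 18076/25551 (K = -18076/(-25551) = -18076*(-1/25551) = 18076/25551 ≈ 0.70745)
√(-49406 + K) = √(-49406 + 18076/25551) = √(-1262354630/25551) = I*√3583824794570/8517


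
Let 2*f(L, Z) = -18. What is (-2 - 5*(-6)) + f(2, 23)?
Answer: 19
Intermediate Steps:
f(L, Z) = -9 (f(L, Z) = (½)*(-18) = -9)
(-2 - 5*(-6)) + f(2, 23) = (-2 - 5*(-6)) - 9 = (-2 + 30) - 9 = 28 - 9 = 19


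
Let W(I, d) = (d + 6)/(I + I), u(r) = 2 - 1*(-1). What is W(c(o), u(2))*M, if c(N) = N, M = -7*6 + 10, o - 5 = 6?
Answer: -144/11 ≈ -13.091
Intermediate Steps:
o = 11 (o = 5 + 6 = 11)
u(r) = 3 (u(r) = 2 + 1 = 3)
M = -32 (M = -42 + 10 = -32)
W(I, d) = (6 + d)/(2*I) (W(I, d) = (6 + d)/((2*I)) = (6 + d)*(1/(2*I)) = (6 + d)/(2*I))
W(c(o), u(2))*M = ((1/2)*(6 + 3)/11)*(-32) = ((1/2)*(1/11)*9)*(-32) = (9/22)*(-32) = -144/11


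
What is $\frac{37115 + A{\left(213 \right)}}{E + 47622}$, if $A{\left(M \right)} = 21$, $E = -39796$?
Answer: $\frac{18568}{3913} \approx 4.7452$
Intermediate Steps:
$\frac{37115 + A{\left(213 \right)}}{E + 47622} = \frac{37115 + 21}{-39796 + 47622} = \frac{37136}{7826} = 37136 \cdot \frac{1}{7826} = \frac{18568}{3913}$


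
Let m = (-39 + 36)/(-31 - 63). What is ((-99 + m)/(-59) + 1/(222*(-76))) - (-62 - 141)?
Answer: 9576046703/46786056 ≈ 204.68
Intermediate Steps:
m = 3/94 (m = -3/(-94) = -3*(-1/94) = 3/94 ≈ 0.031915)
((-99 + m)/(-59) + 1/(222*(-76))) - (-62 - 141) = ((-99 + 3/94)/(-59) + 1/(222*(-76))) - (-62 - 141) = (-9303/94*(-1/59) + (1/222)*(-1/76)) - 1*(-203) = (9303/5546 - 1/16872) + 203 = 78477335/46786056 + 203 = 9576046703/46786056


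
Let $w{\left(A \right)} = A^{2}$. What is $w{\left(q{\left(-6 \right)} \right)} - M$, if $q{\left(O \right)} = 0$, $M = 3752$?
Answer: $-3752$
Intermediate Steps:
$w{\left(q{\left(-6 \right)} \right)} - M = 0^{2} - 3752 = 0 - 3752 = -3752$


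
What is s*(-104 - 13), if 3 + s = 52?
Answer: -5733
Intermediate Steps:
s = 49 (s = -3 + 52 = 49)
s*(-104 - 13) = 49*(-104 - 13) = 49*(-117) = -5733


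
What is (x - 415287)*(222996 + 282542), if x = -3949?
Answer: -211939728968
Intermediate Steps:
(x - 415287)*(222996 + 282542) = (-3949 - 415287)*(222996 + 282542) = -419236*505538 = -211939728968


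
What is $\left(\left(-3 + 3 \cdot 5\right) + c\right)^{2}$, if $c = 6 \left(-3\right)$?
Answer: $36$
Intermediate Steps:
$c = -18$
$\left(\left(-3 + 3 \cdot 5\right) + c\right)^{2} = \left(\left(-3 + 3 \cdot 5\right) - 18\right)^{2} = \left(\left(-3 + 15\right) - 18\right)^{2} = \left(12 - 18\right)^{2} = \left(-6\right)^{2} = 36$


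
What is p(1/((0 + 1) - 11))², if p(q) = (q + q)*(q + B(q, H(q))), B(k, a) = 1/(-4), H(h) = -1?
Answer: 49/10000 ≈ 0.0049000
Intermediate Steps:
B(k, a) = -¼
p(q) = 2*q*(-¼ + q) (p(q) = (q + q)*(q - ¼) = (2*q)*(-¼ + q) = 2*q*(-¼ + q))
p(1/((0 + 1) - 11))² = ((-1 + 4/((0 + 1) - 11))/(2*((0 + 1) - 11)))² = ((-1 + 4/(1 - 11))/(2*(1 - 11)))² = ((½)*(-1 + 4/(-10))/(-10))² = ((½)*(-⅒)*(-1 + 4*(-⅒)))² = ((½)*(-⅒)*(-1 - ⅖))² = ((½)*(-⅒)*(-7/5))² = (7/100)² = 49/10000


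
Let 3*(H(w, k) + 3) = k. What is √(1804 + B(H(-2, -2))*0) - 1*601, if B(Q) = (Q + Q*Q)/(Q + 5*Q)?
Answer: -601 + 2*√451 ≈ -558.53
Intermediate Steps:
H(w, k) = -3 + k/3
B(Q) = (Q + Q²)/(6*Q) (B(Q) = (Q + Q²)/((6*Q)) = (Q + Q²)*(1/(6*Q)) = (Q + Q²)/(6*Q))
√(1804 + B(H(-2, -2))*0) - 1*601 = √(1804 + (⅙ + (-3 + (⅓)*(-2))/6)*0) - 1*601 = √(1804 + (⅙ + (-3 - ⅔)/6)*0) - 601 = √(1804 + (⅙ + (⅙)*(-11/3))*0) - 601 = √(1804 + (⅙ - 11/18)*0) - 601 = √(1804 - 4/9*0) - 601 = √(1804 + 0) - 601 = √1804 - 601 = 2*√451 - 601 = -601 + 2*√451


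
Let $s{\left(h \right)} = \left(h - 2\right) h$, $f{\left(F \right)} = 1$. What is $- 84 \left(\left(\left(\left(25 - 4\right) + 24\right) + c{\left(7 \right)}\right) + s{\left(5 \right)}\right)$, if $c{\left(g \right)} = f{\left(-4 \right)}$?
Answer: $-5124$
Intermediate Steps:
$c{\left(g \right)} = 1$
$s{\left(h \right)} = h \left(-2 + h\right)$ ($s{\left(h \right)} = \left(-2 + h\right) h = h \left(-2 + h\right)$)
$- 84 \left(\left(\left(\left(25 - 4\right) + 24\right) + c{\left(7 \right)}\right) + s{\left(5 \right)}\right) = - 84 \left(\left(\left(\left(25 - 4\right) + 24\right) + 1\right) + 5 \left(-2 + 5\right)\right) = - 84 \left(\left(\left(21 + 24\right) + 1\right) + 5 \cdot 3\right) = - 84 \left(\left(45 + 1\right) + 15\right) = - 84 \left(46 + 15\right) = \left(-84\right) 61 = -5124$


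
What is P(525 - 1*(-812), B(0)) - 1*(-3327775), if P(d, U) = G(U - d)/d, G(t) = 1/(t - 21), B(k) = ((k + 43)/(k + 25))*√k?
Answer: 6042061367649/1815646 ≈ 3.3278e+6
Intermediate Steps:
B(k) = √k*(43 + k)/(25 + k) (B(k) = ((43 + k)/(25 + k))*√k = √k*(43 + k)/(25 + k))
G(t) = 1/(-21 + t)
P(d, U) = 1/(d*(-21 + U - d)) (P(d, U) = 1/((-21 + (U - d))*d) = 1/((-21 + U - d)*d) = 1/(d*(-21 + U - d)))
P(525 - 1*(-812), B(0)) - 1*(-3327775) = -1/((525 - 1*(-812))*(21 + (525 - 1*(-812)) - √0*(43 + 0)/(25 + 0))) - 1*(-3327775) = -1/((525 + 812)*(21 + (525 + 812) - 0*43/25)) + 3327775 = -1/(1337*(21 + 1337 - 0*43/25)) + 3327775 = -1*1/1337/(21 + 1337 - 1*0) + 3327775 = -1*1/1337/(21 + 1337 + 0) + 3327775 = -1*1/1337/1358 + 3327775 = -1*1/1337*1/1358 + 3327775 = -1/1815646 + 3327775 = 6042061367649/1815646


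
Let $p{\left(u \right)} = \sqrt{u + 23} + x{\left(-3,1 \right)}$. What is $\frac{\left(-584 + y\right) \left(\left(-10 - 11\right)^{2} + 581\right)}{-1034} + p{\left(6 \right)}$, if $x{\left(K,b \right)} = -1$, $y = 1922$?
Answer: $- \frac{684235}{517} + \sqrt{29} \approx -1318.1$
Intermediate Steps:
$p{\left(u \right)} = -1 + \sqrt{23 + u}$ ($p{\left(u \right)} = \sqrt{u + 23} - 1 = \sqrt{23 + u} - 1 = -1 + \sqrt{23 + u}$)
$\frac{\left(-584 + y\right) \left(\left(-10 - 11\right)^{2} + 581\right)}{-1034} + p{\left(6 \right)} = \frac{\left(-584 + 1922\right) \left(\left(-10 - 11\right)^{2} + 581\right)}{-1034} - \left(1 - \sqrt{23 + 6}\right) = 1338 \left(\left(-21\right)^{2} + 581\right) \left(- \frac{1}{1034}\right) - \left(1 - \sqrt{29}\right) = 1338 \left(441 + 581\right) \left(- \frac{1}{1034}\right) - \left(1 - \sqrt{29}\right) = 1338 \cdot 1022 \left(- \frac{1}{1034}\right) - \left(1 - \sqrt{29}\right) = 1367436 \left(- \frac{1}{1034}\right) - \left(1 - \sqrt{29}\right) = - \frac{683718}{517} - \left(1 - \sqrt{29}\right) = - \frac{684235}{517} + \sqrt{29}$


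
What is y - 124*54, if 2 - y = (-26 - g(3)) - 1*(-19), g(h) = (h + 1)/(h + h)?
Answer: -20059/3 ≈ -6686.3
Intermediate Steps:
g(h) = (1 + h)/(2*h) (g(h) = (1 + h)/((2*h)) = (1 + h)*(1/(2*h)) = (1 + h)/(2*h))
y = 29/3 (y = 2 - ((-26 - (1 + 3)/(2*3)) - 1*(-19)) = 2 - ((-26 - 4/(2*3)) + 19) = 2 - ((-26 - 1*⅔) + 19) = 2 - ((-26 - ⅔) + 19) = 2 - (-80/3 + 19) = 2 - 1*(-23/3) = 2 + 23/3 = 29/3 ≈ 9.6667)
y - 124*54 = 29/3 - 124*54 = 29/3 - 6696 = -20059/3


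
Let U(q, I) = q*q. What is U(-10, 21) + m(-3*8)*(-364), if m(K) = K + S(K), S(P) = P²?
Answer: -200828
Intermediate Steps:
m(K) = K + K²
U(q, I) = q²
U(-10, 21) + m(-3*8)*(-364) = (-10)² + ((-3*8)*(1 - 3*8))*(-364) = 100 - 24*(1 - 24)*(-364) = 100 - 24*(-23)*(-364) = 100 + 552*(-364) = 100 - 200928 = -200828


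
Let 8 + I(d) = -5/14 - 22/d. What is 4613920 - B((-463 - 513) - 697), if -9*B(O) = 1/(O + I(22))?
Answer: 978044919826/211977 ≈ 4.6139e+6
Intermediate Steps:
I(d) = -117/14 - 22/d (I(d) = -8 + (-5/14 - 22/d) = -117/14 - 22/d)
B(O) = -1/(9*(-131/14 + O)) (B(O) = -1/(9*(O + (-117/14 - 22/22))) = -1/(9*(O + (-117/14 - 22*1/22))) = -1/(9*(O + (-117/14 - 1))) = -1/(9*(O - 131/14)) = -1/(9*(-131/14 + O)))
4613920 - B((-463 - 513) - 697) = 4613920 - (-14)/(-1179 + 126*((-463 - 513) - 697)) = 4613920 - (-14)/(-1179 + 126*(-976 - 697)) = 4613920 - (-14)/(-1179 + 126*(-1673)) = 4613920 - (-14)/(-1179 - 210798) = 4613920 - (-14)/(-211977) = 4613920 - (-14)*(-1)/211977 = 4613920 - 1*14/211977 = 4613920 - 14/211977 = 978044919826/211977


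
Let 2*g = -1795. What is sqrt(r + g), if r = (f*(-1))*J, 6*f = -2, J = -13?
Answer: I*sqrt(32466)/6 ≈ 30.031*I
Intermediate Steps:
f = -1/3 (f = (1/6)*(-2) = -1/3 ≈ -0.33333)
g = -1795/2 (g = (1/2)*(-1795) = -1795/2 ≈ -897.50)
r = -13/3 (r = -1/3*(-1)*(-13) = (1/3)*(-13) = -13/3 ≈ -4.3333)
sqrt(r + g) = sqrt(-13/3 - 1795/2) = sqrt(-5411/6) = I*sqrt(32466)/6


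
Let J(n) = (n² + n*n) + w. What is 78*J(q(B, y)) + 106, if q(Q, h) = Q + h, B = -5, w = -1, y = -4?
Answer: 12664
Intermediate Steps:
J(n) = -1 + 2*n² (J(n) = (n² + n*n) - 1 = (n² + n²) - 1 = 2*n² - 1 = -1 + 2*n²)
78*J(q(B, y)) + 106 = 78*(-1 + 2*(-5 - 4)²) + 106 = 78*(-1 + 2*(-9)²) + 106 = 78*(-1 + 2*81) + 106 = 78*(-1 + 162) + 106 = 78*161 + 106 = 12558 + 106 = 12664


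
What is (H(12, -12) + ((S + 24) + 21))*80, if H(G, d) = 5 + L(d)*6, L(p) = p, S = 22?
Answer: 0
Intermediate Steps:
H(G, d) = 5 + 6*d (H(G, d) = 5 + d*6 = 5 + 6*d)
(H(12, -12) + ((S + 24) + 21))*80 = ((5 + 6*(-12)) + ((22 + 24) + 21))*80 = ((5 - 72) + (46 + 21))*80 = (-67 + 67)*80 = 0*80 = 0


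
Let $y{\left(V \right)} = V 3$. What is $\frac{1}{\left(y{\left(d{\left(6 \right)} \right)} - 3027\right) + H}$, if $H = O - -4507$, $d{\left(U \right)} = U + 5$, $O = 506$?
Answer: $\frac{1}{2019} \approx 0.0004953$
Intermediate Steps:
$d{\left(U \right)} = 5 + U$
$y{\left(V \right)} = 3 V$
$H = 5013$ ($H = 506 - -4507 = 506 + 4507 = 5013$)
$\frac{1}{\left(y{\left(d{\left(6 \right)} \right)} - 3027\right) + H} = \frac{1}{\left(3 \left(5 + 6\right) - 3027\right) + 5013} = \frac{1}{\left(3 \cdot 11 - 3027\right) + 5013} = \frac{1}{\left(33 - 3027\right) + 5013} = \frac{1}{-2994 + 5013} = \frac{1}{2019}$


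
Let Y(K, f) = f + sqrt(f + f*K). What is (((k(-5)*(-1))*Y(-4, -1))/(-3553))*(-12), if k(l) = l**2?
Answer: 300/3553 - 300*sqrt(3)/3553 ≈ -0.061811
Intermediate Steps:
Y(K, f) = f + sqrt(f + K*f)
(((k(-5)*(-1))*Y(-4, -1))/(-3553))*(-12) = ((((-5)**2*(-1))*(-1 + sqrt(-(1 - 4))))/(-3553))*(-12) = (((25*(-1))*(-1 + sqrt(-1*(-3))))*(-1/3553))*(-12) = (-25*(-1 + sqrt(3))*(-1/3553))*(-12) = ((25 - 25*sqrt(3))*(-1/3553))*(-12) = (-25/3553 + 25*sqrt(3)/3553)*(-12) = 300/3553 - 300*sqrt(3)/3553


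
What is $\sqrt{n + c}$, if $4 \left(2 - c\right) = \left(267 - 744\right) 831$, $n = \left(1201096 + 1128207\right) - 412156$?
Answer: $\frac{\sqrt{8064983}}{2} \approx 1419.9$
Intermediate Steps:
$n = 1917147$ ($n = 2329303 - 412156 = 1917147$)
$c = \frac{396395}{4}$ ($c = 2 - \frac{\left(267 - 744\right) 831}{4} = 2 - \frac{\left(-477\right) 831}{4} = 2 - - \frac{396387}{4} = 2 + \frac{396387}{4} = \frac{396395}{4} \approx 99099.0$)
$\sqrt{n + c} = \sqrt{1917147 + \frac{396395}{4}} = \sqrt{\frac{8064983}{4}} = \frac{\sqrt{8064983}}{2}$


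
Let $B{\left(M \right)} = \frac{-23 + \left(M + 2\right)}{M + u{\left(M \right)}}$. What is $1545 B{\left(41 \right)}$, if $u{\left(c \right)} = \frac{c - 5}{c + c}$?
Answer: $\frac{1266900}{1699} \approx 745.67$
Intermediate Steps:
$u{\left(c \right)} = \frac{-5 + c}{2 c}$
$B{\left(M \right)} = \frac{-21 + M}{M + \frac{-5 + M}{2 M}}$ ($B{\left(M \right)} = \frac{-23 + \left(M + 2\right)}{M + \frac{-5 + M}{2 M}} = \frac{-23 + \left(2 + M\right)}{M + \frac{-5 + M}{2 M}} = \frac{-21 + M}{M + \frac{-5 + M}{2 M}}$)
$1545 B{\left(41 \right)} = 1545 \cdot 2 \cdot 41 \frac{1}{-5 + 41 + 2 \cdot 41^{2}} \left(-21 + 41\right) = 1545 \cdot 2 \cdot 41 \frac{1}{-5 + 41 + 2 \cdot 1681} \cdot 20 = 1545 \cdot 2 \cdot 41 \frac{1}{-5 + 41 + 3362} \cdot 20 = 1545 \cdot 2 \cdot 41 \cdot \frac{1}{3398} \cdot 20 = 1545 \cdot \frac{820}{1699} = \frac{1266900}{1699}$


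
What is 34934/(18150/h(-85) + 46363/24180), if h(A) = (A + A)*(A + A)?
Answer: 244119490680/17787577 ≈ 13724.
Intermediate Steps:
h(A) = 4*A**2 (h(A) = (2*A)*(2*A) = 4*A**2)
34934/(18150/h(-85) + 46363/24180) = 34934/(18150/((4*(-85)**2)) + 46363/24180) = 34934/(18150/((4*7225)) + 46363*(1/24180)) = 34934/(18150/28900 + 46363/24180) = 34934/(18150*(1/28900) + 46363/24180) = 34934/(363/578 + 46363/24180) = 34934/(17787577/6988020) = 34934*(6988020/17787577) = 244119490680/17787577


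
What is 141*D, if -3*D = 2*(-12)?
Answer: 1128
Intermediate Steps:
D = 8 (D = -2*(-12)/3 = -⅓*(-24) = 8)
141*D = 141*8 = 1128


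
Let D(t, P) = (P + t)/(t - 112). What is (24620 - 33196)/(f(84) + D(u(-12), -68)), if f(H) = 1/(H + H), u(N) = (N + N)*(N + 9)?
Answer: 7203840/79 ≈ 91188.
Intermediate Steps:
u(N) = 2*N*(9 + N) (u(N) = (2*N)*(9 + N) = 2*N*(9 + N))
D(t, P) = (P + t)/(-112 + t)
f(H) = 1/(2*H)
(24620 - 33196)/(f(84) + D(u(-12), -68)) = (24620 - 33196)/((1/2)/84 + (-68 + 2*(-12)*(9 - 12))/(-112 + 2*(-12)*(9 - 12))) = -8576/((1/2)*(1/84) + (-68 + 2*(-12)*(-3))/(-112 + 2*(-12)*(-3))) = -8576/(1/168 + (-68 + 72)/(-112 + 72)) = -8576/(1/168 + 4/(-40)) = -8576/(1/168 - 1/40*4) = -8576/(1/168 - 1/10) = -8576/(-79/840) = -8576*(-840/79) = 7203840/79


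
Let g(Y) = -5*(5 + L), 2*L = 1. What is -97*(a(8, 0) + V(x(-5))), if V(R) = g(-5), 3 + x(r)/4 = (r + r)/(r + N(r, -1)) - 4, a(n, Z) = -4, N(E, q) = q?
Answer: 6111/2 ≈ 3055.5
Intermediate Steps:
L = ½ (L = (½)*1 = ½ ≈ 0.50000)
x(r) = -28 + 8*r/(-1 + r) (x(r) = -12 + 4*((r + r)/(r - 1) - 4) = -12 + 4*((2*r)/(-1 + r) - 4) = -12 + 4*(2*r/(-1 + r) - 4) = -12 + 4*(-4 + 2*r/(-1 + r)) = -12 + (-16 + 8*r/(-1 + r)) = -28 + 8*r/(-1 + r))
g(Y) = -55/2 (g(Y) = -5*(5 + ½) = -5*11/2 = -55/2)
V(R) = -55/2
-97*(a(8, 0) + V(x(-5))) = -97*(-4 - 55/2) = -97*(-63/2) = 6111/2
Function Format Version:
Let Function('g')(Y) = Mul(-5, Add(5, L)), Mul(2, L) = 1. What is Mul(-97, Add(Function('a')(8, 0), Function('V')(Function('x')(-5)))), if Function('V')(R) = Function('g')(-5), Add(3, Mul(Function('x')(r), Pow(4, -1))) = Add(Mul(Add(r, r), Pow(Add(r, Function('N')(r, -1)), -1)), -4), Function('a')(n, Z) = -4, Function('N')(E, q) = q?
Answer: Rational(6111, 2) ≈ 3055.5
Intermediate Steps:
L = Rational(1, 2) (L = Mul(Rational(1, 2), 1) = Rational(1, 2) ≈ 0.50000)
Function('x')(r) = Add(-28, Mul(8, r, Pow(Add(-1, r), -1))) (Function('x')(r) = Add(-12, Mul(4, Add(Mul(Add(r, r), Pow(Add(r, -1), -1)), -4))) = Add(-12, Mul(4, Add(Mul(Mul(2, r), Pow(Add(-1, r), -1)), -4))) = Add(-12, Mul(4, Add(Mul(2, r, Pow(Add(-1, r), -1)), -4))) = Add(-12, Mul(4, Add(-4, Mul(2, r, Pow(Add(-1, r), -1))))) = Add(-12, Add(-16, Mul(8, r, Pow(Add(-1, r), -1)))) = Add(-28, Mul(8, r, Pow(Add(-1, r), -1))))
Function('g')(Y) = Rational(-55, 2) (Function('g')(Y) = Mul(-5, Add(5, Rational(1, 2))) = Mul(-5, Rational(11, 2)) = Rational(-55, 2))
Function('V')(R) = Rational(-55, 2)
Mul(-97, Add(Function('a')(8, 0), Function('V')(Function('x')(-5)))) = Mul(-97, Add(-4, Rational(-55, 2))) = Mul(-97, Rational(-63, 2)) = Rational(6111, 2)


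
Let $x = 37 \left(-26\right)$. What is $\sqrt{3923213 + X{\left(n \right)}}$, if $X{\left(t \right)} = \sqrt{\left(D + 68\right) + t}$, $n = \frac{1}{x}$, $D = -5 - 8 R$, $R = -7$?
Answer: $\frac{\sqrt{3630713931572 + 962 \sqrt{110126874}}}{962} \approx 1980.7$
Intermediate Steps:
$x = -962$
$D = 51$ ($D = -5 - -56 = -5 + 56 = 51$)
$n = - \frac{1}{962}$ ($n = \frac{1}{-962} = - \frac{1}{962} \approx -0.0010395$)
$X{\left(t \right)} = \sqrt{119 + t}$ ($X{\left(t \right)} = \sqrt{\left(51 + 68\right) + t} = \sqrt{119 + t}$)
$\sqrt{3923213 + X{\left(n \right)}} = \sqrt{3923213 + \sqrt{119 - \frac{1}{962}}} = \sqrt{3923213 + \sqrt{\frac{114477}{962}}} = \sqrt{3923213 + \frac{\sqrt{110126874}}{962}}$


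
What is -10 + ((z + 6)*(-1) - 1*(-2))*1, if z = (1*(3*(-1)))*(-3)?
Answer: -23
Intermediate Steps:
z = 9 (z = (1*(-3))*(-3) = -3*(-3) = 9)
-10 + ((z + 6)*(-1) - 1*(-2))*1 = -10 + ((9 + 6)*(-1) - 1*(-2))*1 = -10 + (15*(-1) + 2)*1 = -10 + (-15 + 2)*1 = -10 - 13*1 = -10 - 13 = -23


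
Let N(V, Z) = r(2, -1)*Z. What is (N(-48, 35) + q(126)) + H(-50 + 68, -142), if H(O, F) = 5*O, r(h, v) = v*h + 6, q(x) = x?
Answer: 356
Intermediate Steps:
r(h, v) = 6 + h*v (r(h, v) = h*v + 6 = 6 + h*v)
N(V, Z) = 4*Z (N(V, Z) = (6 + 2*(-1))*Z = (6 - 2)*Z = 4*Z)
(N(-48, 35) + q(126)) + H(-50 + 68, -142) = (4*35 + 126) + 5*(-50 + 68) = (140 + 126) + 5*18 = 266 + 90 = 356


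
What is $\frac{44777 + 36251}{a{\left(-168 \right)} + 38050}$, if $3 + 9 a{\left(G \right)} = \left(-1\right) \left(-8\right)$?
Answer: $\frac{729252}{342455} \approx 2.1295$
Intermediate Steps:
$a{\left(G \right)} = \frac{5}{9}$ ($a{\left(G \right)} = - \frac{1}{3} + \frac{\left(-1\right) \left(-8\right)}{9} = - \frac{1}{3} + \frac{1}{9} \cdot 8 = - \frac{1}{3} + \frac{8}{9} = \frac{5}{9}$)
$\frac{44777 + 36251}{a{\left(-168 \right)} + 38050} = \frac{44777 + 36251}{\frac{5}{9} + 38050} = \frac{81028}{\frac{342455}{9}} = 81028 \cdot \frac{9}{342455} = \frac{729252}{342455}$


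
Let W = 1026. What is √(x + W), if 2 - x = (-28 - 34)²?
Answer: 16*I*√11 ≈ 53.066*I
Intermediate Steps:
x = -3842 (x = 2 - (-28 - 34)² = 2 - 1*(-62)² = 2 - 1*3844 = 2 - 3844 = -3842)
√(x + W) = √(-3842 + 1026) = √(-2816) = 16*I*√11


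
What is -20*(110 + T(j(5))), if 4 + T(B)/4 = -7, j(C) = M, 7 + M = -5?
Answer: -1320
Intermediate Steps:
M = -12 (M = -7 - 5 = -12)
j(C) = -12
T(B) = -44 (T(B) = -16 + 4*(-7) = -16 - 28 = -44)
-20*(110 + T(j(5))) = -20*(110 - 44) = -20*66 = -1320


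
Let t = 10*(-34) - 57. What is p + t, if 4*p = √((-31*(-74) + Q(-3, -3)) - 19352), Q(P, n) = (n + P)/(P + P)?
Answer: -397 + I*√17057/4 ≈ -397.0 + 32.651*I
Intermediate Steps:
Q(P, n) = (P + n)/(2*P) (Q(P, n) = (P + n)/((2*P)) = (P + n)*(1/(2*P)) = (P + n)/(2*P))
t = -397 (t = -340 - 57 = -397)
p = I*√17057/4 (p = √((-31*(-74) + (½)*(-3 - 3)/(-3)) - 19352)/4 = √((2294 + (½)*(-⅓)*(-6)) - 19352)/4 = √((2294 + 1) - 19352)/4 = √(2295 - 19352)/4 = √(-17057)/4 = (I*√17057)/4 = I*√17057/4 ≈ 32.651*I)
p + t = I*√17057/4 - 397 = -397 + I*√17057/4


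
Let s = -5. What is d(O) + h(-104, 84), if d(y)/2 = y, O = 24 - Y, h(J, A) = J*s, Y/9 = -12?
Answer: 784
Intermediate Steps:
Y = -108 (Y = 9*(-12) = -108)
h(J, A) = -5*J (h(J, A) = J*(-5) = -5*J)
O = 132 (O = 24 - 1*(-108) = 24 + 108 = 132)
d(y) = 2*y
d(O) + h(-104, 84) = 2*132 - 5*(-104) = 264 + 520 = 784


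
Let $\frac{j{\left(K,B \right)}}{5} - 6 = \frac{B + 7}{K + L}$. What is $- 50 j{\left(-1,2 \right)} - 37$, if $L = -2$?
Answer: $-787$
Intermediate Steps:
$j{\left(K,B \right)} = 30 + \frac{5 \left(7 + B\right)}{-2 + K}$ ($j{\left(K,B \right)} = 30 + 5 \frac{B + 7}{K - 2} = 30 + 5 \frac{7 + B}{-2 + K} = 30 + \frac{5 \left(7 + B\right)}{-2 + K}$)
$- 50 j{\left(-1,2 \right)} - 37 = - 50 \frac{5 \left(-5 + 2 + 6 \left(-1\right)\right)}{-2 - 1} - 37 = - 50 \frac{5 \left(-5 + 2 - 6\right)}{-3} - 37 = - 50 \cdot 5 \left(- \frac{1}{3}\right) \left(-9\right) - 37 = \left(-50\right) 15 - 37 = -750 - 37 = -787$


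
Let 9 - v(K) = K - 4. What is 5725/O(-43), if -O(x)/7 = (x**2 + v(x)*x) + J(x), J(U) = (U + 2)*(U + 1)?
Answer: -5725/8141 ≈ -0.70323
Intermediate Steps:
v(K) = 13 - K (v(K) = 9 - (K - 4) = 9 - (-4 + K) = 9 + (4 - K) = 13 - K)
J(U) = (1 + U)*(2 + U) (J(U) = (2 + U)*(1 + U) = (1 + U)*(2 + U))
O(x) = -14 - 21*x - 14*x**2 - 7*x*(13 - x) (O(x) = -7*((x**2 + (13 - x)*x) + (2 + x**2 + 3*x)) = -7*((x**2 + x*(13 - x)) + (2 + x**2 + 3*x)) = -7*(2 + 2*x**2 + 3*x + x*(13 - x)) = -14 - 21*x - 14*x**2 - 7*x*(13 - x))
5725/O(-43) = 5725/(-14 - 112*(-43) - 7*(-43)**2) = 5725/(-14 + 4816 - 7*1849) = 5725/(-14 + 4816 - 12943) = 5725/(-8141) = 5725*(-1/8141) = -5725/8141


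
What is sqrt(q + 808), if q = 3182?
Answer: sqrt(3990) ≈ 63.166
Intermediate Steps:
sqrt(q + 808) = sqrt(3182 + 808) = sqrt(3990)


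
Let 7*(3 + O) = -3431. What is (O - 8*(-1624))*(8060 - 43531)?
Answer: -3103428732/7 ≈ -4.4335e+8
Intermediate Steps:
O = -3452/7 (O = -3 + (1/7)*(-3431) = -3 - 3431/7 = -3452/7 ≈ -493.14)
(O - 8*(-1624))*(8060 - 43531) = (-3452/7 - 8*(-1624))*(8060 - 43531) = (-3452/7 + 12992)*(-35471) = (87492/7)*(-35471) = -3103428732/7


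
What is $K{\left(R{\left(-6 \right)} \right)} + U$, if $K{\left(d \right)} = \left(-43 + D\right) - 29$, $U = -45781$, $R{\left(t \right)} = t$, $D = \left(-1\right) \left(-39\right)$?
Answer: $-45814$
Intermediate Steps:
$D = 39$
$K{\left(d \right)} = -33$ ($K{\left(d \right)} = \left(-43 + 39\right) - 29 = -4 - 29 = -33$)
$K{\left(R{\left(-6 \right)} \right)} + U = -33 - 45781 = -45814$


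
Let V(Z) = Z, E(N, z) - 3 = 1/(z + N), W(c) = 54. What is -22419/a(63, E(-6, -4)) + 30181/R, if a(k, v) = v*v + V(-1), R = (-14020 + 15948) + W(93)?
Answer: -1473693893/489554 ≈ -3010.3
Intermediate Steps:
E(N, z) = 3 + 1/(N + z) (E(N, z) = 3 + 1/(z + N) = 3 + 1/(N + z))
R = 1982 (R = (-14020 + 15948) + 54 = 1928 + 54 = 1982)
a(k, v) = -1 + v**2 (a(k, v) = v*v - 1 = v**2 - 1 = -1 + v**2)
-22419/a(63, E(-6, -4)) + 30181/R = -22419/(-1 + ((1 + 3*(-6) + 3*(-4))/(-6 - 4))**2) + 30181/1982 = -22419/(-1 + ((1 - 18 - 12)/(-10))**2) + 30181*(1/1982) = -22419/(-1 + (-1/10*(-29))**2) + 30181/1982 = -22419/(-1 + (29/10)**2) + 30181/1982 = -22419/(-1 + 841/100) + 30181/1982 = -22419/741/100 + 30181/1982 = -22419*100/741 + 30181/1982 = -747300/247 + 30181/1982 = -1473693893/489554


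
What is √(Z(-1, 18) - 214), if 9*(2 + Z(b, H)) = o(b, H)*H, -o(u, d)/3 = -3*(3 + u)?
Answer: 6*I*√5 ≈ 13.416*I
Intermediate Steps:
o(u, d) = 27 + 9*u (o(u, d) = -(-9)*(3 + u) = -3*(-9 - 3*u) = 27 + 9*u)
Z(b, H) = -2 + H*(27 + 9*b)/9 (Z(b, H) = -2 + ((27 + 9*b)*H)/9 = -2 + (H*(27 + 9*b))/9 = -2 + H*(27 + 9*b)/9)
√(Z(-1, 18) - 214) = √((-2 + 18*(3 - 1)) - 214) = √((-2 + 18*2) - 214) = √((-2 + 36) - 214) = √(34 - 214) = √(-180) = 6*I*√5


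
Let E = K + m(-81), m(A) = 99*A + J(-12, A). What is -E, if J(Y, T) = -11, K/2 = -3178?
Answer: 14386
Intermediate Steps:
K = -6356 (K = 2*(-3178) = -6356)
m(A) = -11 + 99*A (m(A) = 99*A - 11 = -11 + 99*A)
E = -14386 (E = -6356 + (-11 + 99*(-81)) = -6356 + (-11 - 8019) = -6356 - 8030 = -14386)
-E = -1*(-14386) = 14386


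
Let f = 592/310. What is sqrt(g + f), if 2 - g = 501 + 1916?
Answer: I*sqrt(57974495)/155 ≈ 49.123*I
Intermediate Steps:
f = 296/155 (f = 592*(1/310) = 296/155 ≈ 1.9097)
g = -2415 (g = 2 - (501 + 1916) = 2 - 1*2417 = 2 - 2417 = -2415)
sqrt(g + f) = sqrt(-2415 + 296/155) = sqrt(-374029/155) = I*sqrt(57974495)/155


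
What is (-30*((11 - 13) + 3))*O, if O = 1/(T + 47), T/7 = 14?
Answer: -6/29 ≈ -0.20690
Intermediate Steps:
T = 98 (T = 7*14 = 98)
O = 1/145 (O = 1/(98 + 47) = 1/145 ≈ 0.0068966)
(-30*((11 - 13) + 3))*O = -30*((11 - 13) + 3)*(1/145) = -30*(-2 + 3)*(1/145) = -30*1*(1/145) = -30*1/145 = -6/29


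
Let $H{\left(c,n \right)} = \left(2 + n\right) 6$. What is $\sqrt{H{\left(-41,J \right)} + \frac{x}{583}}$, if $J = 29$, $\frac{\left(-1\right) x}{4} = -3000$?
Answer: $\frac{3 \sqrt{7801706}}{583} \approx 14.373$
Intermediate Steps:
$x = 12000$ ($x = \left(-4\right) \left(-3000\right) = 12000$)
$H{\left(c,n \right)} = 12 + 6 n$
$\sqrt{H{\left(-41,J \right)} + \frac{x}{583}} = \sqrt{\left(12 + 6 \cdot 29\right) + \frac{12000}{583}} = \sqrt{\left(12 + 174\right) + 12000 \cdot \frac{1}{583}} = \sqrt{186 + \frac{12000}{583}} = \sqrt{\frac{120438}{583}} = \frac{3 \sqrt{7801706}}{583}$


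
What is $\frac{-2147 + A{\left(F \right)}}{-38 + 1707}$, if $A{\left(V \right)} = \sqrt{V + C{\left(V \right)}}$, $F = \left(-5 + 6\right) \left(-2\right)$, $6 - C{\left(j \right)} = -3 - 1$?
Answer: $- \frac{2147}{1669} + \frac{2 \sqrt{2}}{1669} \approx -1.2847$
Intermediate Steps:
$C{\left(j \right)} = 10$ ($C{\left(j \right)} = 6 - \left(-3 - 1\right) = 6 - -4 = 6 + 4 = 10$)
$F = -2$ ($F = 1 \left(-2\right) = -2$)
$A{\left(V \right)} = \sqrt{10 + V}$ ($A{\left(V \right)} = \sqrt{V + 10} = \sqrt{10 + V}$)
$\frac{-2147 + A{\left(F \right)}}{-38 + 1707} = \frac{-2147 + \sqrt{10 - 2}}{-38 + 1707} = \frac{-2147 + \sqrt{8}}{1669} = \left(-2147 + 2 \sqrt{2}\right) \frac{1}{1669} = - \frac{2147}{1669} + \frac{2 \sqrt{2}}{1669}$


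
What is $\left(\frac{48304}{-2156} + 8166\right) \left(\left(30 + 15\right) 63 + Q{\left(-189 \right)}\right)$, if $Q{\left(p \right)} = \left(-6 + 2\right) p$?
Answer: $\frac{2251761174}{77} \approx 2.9244 \cdot 10^{7}$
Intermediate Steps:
$Q{\left(p \right)} = - 4 p$
$\left(\frac{48304}{-2156} + 8166\right) \left(\left(30 + 15\right) 63 + Q{\left(-189 \right)}\right) = \left(\frac{48304}{-2156} + 8166\right) \left(\left(30 + 15\right) 63 - -756\right) = \left(48304 \left(- \frac{1}{2156}\right) + 8166\right) \left(45 \cdot 63 + 756\right) = \left(- \frac{12076}{539} + 8166\right) \left(2835 + 756\right) = \frac{4389398}{539} \cdot 3591 = \frac{2251761174}{77}$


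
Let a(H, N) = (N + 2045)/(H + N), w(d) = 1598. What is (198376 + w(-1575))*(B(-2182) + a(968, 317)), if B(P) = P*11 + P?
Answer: -6727940853972/1285 ≈ -5.2358e+9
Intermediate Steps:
B(P) = 12*P (B(P) = 11*P + P = 12*P)
a(H, N) = (2045 + N)/(H + N)
(198376 + w(-1575))*(B(-2182) + a(968, 317)) = (198376 + 1598)*(12*(-2182) + (2045 + 317)/(968 + 317)) = 199974*(-26184 + 2362/1285) = 199974*(-33644078/1285) = -6727940853972/1285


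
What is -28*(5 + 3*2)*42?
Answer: -12936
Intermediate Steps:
-28*(5 + 3*2)*42 = -28*(5 + 6)*42 = -28*11*42 = -308*42 = -12936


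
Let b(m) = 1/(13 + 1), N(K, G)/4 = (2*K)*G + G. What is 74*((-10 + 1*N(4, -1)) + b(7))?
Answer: -23791/7 ≈ -3398.7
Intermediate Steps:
N(K, G) = 4*G + 8*G*K (N(K, G) = 4*((2*K)*G + G) = 4*(2*G*K + G) = 4*(G + 2*G*K) = 4*G + 8*G*K)
b(m) = 1/14
74*((-10 + 1*N(4, -1)) + b(7)) = 74*((-10 + 1*(4*(-1)*(1 + 2*4))) + 1/14) = 74*((-10 + 1*(4*(-1)*(1 + 8))) + 1/14) = 74*((-10 + 1*(4*(-1)*9)) + 1/14) = 74*((-10 + 1*(-36)) + 1/14) = 74*((-10 - 36) + 1/14) = 74*(-46 + 1/14) = 74*(-643/14) = -23791/7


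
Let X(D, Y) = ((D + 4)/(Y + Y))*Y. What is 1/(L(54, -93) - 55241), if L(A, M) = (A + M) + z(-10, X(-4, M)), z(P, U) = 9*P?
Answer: -1/55370 ≈ -1.8060e-5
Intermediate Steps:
X(D, Y) = 2 + D/2 (X(D, Y) = ((4 + D)/((2*Y)))*Y = ((4 + D)*(1/(2*Y)))*Y = ((4 + D)/(2*Y))*Y = 2 + D/2)
L(A, M) = -90 + A + M (L(A, M) = (A + M) + 9*(-10) = (A + M) - 90 = -90 + A + M)
1/(L(54, -93) - 55241) = 1/((-90 + 54 - 93) - 55241) = 1/(-129 - 55241) = 1/(-55370) = -1/55370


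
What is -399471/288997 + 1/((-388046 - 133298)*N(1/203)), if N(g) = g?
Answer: -208320475415/150666851968 ≈ -1.3827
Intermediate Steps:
-399471/288997 + 1/((-388046 - 133298)*N(1/203)) = -399471/288997 + 1/((-388046 - 133298)*(1/203)) = -399471*1/288997 + 1/((-521344)*(1/203)) = -399471/288997 - 1/521344*203 = -399471/288997 - 203/521344 = -208320475415/150666851968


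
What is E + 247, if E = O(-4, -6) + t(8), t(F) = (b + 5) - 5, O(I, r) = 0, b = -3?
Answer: 244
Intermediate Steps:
t(F) = -3 (t(F) = (-3 + 5) - 5 = 2 - 5 = -3)
E = -3 (E = 0 - 3 = -3)
E + 247 = -3 + 247 = 244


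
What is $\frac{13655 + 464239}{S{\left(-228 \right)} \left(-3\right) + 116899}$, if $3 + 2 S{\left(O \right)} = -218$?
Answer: $\frac{955788}{234461} \approx 4.0765$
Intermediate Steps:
$S{\left(O \right)} = - \frac{221}{2}$ ($S{\left(O \right)} = - \frac{3}{2} + \frac{1}{2} \left(-218\right) = - \frac{3}{2} - 109 = - \frac{221}{2}$)
$\frac{13655 + 464239}{S{\left(-228 \right)} \left(-3\right) + 116899} = \frac{13655 + 464239}{\left(- \frac{221}{2}\right) \left(-3\right) + 116899} = \frac{477894}{\frac{663}{2} + 116899} = \frac{477894}{\frac{234461}{2}} = 477894 \cdot \frac{2}{234461} = \frac{955788}{234461}$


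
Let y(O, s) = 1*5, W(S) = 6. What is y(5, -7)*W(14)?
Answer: 30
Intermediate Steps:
y(O, s) = 5
y(5, -7)*W(14) = 5*6 = 30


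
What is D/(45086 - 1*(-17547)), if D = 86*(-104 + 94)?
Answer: -860/62633 ≈ -0.013731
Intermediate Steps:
D = -860 (D = 86*(-10) = -860)
D/(45086 - 1*(-17547)) = -860/(45086 - 1*(-17547)) = -860/(45086 + 17547) = -860/62633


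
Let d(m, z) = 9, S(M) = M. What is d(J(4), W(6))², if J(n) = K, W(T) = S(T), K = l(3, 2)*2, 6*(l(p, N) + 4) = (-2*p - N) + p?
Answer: 81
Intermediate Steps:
l(p, N) = -4 - N/6 - p/6 (l(p, N) = -4 + ((-2*p - N) + p)/6 = -4 + ((-N - 2*p) + p)/6 = -4 + (-N - p)/6 = -4 + (-N/6 - p/6) = -4 - N/6 - p/6)
K = -29/3 (K = (-4 - ⅙*2 - ⅙*3)*2 = (-4 - ⅓ - ½)*2 = -29/6*2 = -29/3 ≈ -9.6667)
W(T) = T
J(n) = -29/3
d(J(4), W(6))² = 9² = 81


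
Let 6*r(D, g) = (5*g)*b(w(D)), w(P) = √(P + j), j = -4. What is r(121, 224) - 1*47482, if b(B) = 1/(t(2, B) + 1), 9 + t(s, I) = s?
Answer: -427618/9 ≈ -47513.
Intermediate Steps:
t(s, I) = -9 + s
w(P) = √(-4 + P) (w(P) = √(P - 4) = √(-4 + P))
b(B) = -⅙ (b(B) = 1/((-9 + 2) + 1) = 1/(-7 + 1) = 1/(-6) = -⅙)
r(D, g) = -5*g/36 (r(D, g) = ((5*g)*(-⅙))/6 = (-5*g/6)/6 = -5*g/36)
r(121, 224) - 1*47482 = -5/36*224 - 1*47482 = -280/9 - 47482 = -427618/9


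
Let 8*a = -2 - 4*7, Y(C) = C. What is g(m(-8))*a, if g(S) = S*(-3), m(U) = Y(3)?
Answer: 135/4 ≈ 33.750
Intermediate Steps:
m(U) = 3
g(S) = -3*S
a = -15/4 (a = (-2 - 4*7)/8 = (-2 - 28)/8 = (1/8)*(-30) = -15/4 ≈ -3.7500)
g(m(-8))*a = -3*3*(-15/4) = -9*(-15/4) = 135/4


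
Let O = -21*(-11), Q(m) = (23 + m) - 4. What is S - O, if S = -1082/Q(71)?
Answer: -10936/45 ≈ -243.02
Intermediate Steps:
Q(m) = 19 + m
S = -541/45 (S = -1082/(19 + 71) = -1082/90 = -1082*1/90 = -541/45 ≈ -12.022)
O = 231
S - O = -541/45 - 1*231 = -541/45 - 231 = -10936/45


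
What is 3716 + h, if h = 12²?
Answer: 3860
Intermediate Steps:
h = 144
3716 + h = 3716 + 144 = 3860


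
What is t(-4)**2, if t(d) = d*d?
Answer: 256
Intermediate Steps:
t(d) = d**2
t(-4)**2 = ((-4)**2)**2 = 16**2 = 256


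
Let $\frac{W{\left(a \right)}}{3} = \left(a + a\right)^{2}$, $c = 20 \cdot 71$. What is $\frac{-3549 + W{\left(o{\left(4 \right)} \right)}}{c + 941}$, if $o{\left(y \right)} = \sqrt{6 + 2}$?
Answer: $- \frac{1151}{787} \approx -1.4625$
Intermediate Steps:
$c = 1420$
$o{\left(y \right)} = 2 \sqrt{2}$ ($o{\left(y \right)} = \sqrt{8} = 2 \sqrt{2}$)
$W{\left(a \right)} = 12 a^{2}$ ($W{\left(a \right)} = 3 \left(a + a\right)^{2} = 3 \left(2 a\right)^{2} = 3 \cdot 4 a^{2} = 12 a^{2}$)
$\frac{-3549 + W{\left(o{\left(4 \right)} \right)}}{c + 941} = \frac{-3549 + 12 \left(2 \sqrt{2}\right)^{2}}{1420 + 941} = \frac{-3549 + 12 \cdot 8}{2361} = \left(-3549 + 96\right) \frac{1}{2361} = \left(-3453\right) \frac{1}{2361} = - \frac{1151}{787}$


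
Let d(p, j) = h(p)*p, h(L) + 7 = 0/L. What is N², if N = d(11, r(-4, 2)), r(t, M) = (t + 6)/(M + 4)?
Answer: 5929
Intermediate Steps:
r(t, M) = (6 + t)/(4 + M)
h(L) = -7 (h(L) = -7 + 0/L = -7 + 0 = -7)
d(p, j) = -7*p
N = -77 (N = -7*11 = -77)
N² = (-77)² = 5929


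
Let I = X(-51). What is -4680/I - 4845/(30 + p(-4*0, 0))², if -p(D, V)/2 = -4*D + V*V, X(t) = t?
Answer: 88109/1020 ≈ 86.381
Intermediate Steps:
p(D, V) = -2*V² + 8*D (p(D, V) = -2*(-4*D + V*V) = -2*(-4*D + V²) = -2*(V² - 4*D) = -2*V² + 8*D)
I = -51
-4680/I - 4845/(30 + p(-4*0, 0))² = -4680/(-51) - 4845/(30 + (-2*0² + 8*(-4*0)))² = -4680*(-1/51) - 4845/(30 + (-2*0 + 8*0))² = 1560/17 - 4845/(30 + (0 + 0))² = 1560/17 - 4845/(30 + 0)² = 1560/17 - 4845/(30²) = 1560/17 - 4845/900 = 1560/17 - 4845*1/900 = 1560/17 - 323/60 = 88109/1020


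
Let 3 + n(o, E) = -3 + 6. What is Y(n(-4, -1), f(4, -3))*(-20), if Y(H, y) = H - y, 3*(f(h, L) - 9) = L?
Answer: 160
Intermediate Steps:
f(h, L) = 9 + L/3
n(o, E) = 0 (n(o, E) = -3 + (-3 + 6) = -3 + 3 = 0)
Y(n(-4, -1), f(4, -3))*(-20) = (0 - (9 + (1/3)*(-3)))*(-20) = (0 - (9 - 1))*(-20) = (0 - 1*8)*(-20) = (0 - 8)*(-20) = -8*(-20) = 160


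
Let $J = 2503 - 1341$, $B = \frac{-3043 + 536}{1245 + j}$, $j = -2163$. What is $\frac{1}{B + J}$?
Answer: $\frac{918}{1069223} \approx 0.00085857$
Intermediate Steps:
$B = \frac{2507}{918}$ ($B = \frac{-3043 + 536}{1245 - 2163} = - \frac{2507}{-918} = \left(-2507\right) \left(- \frac{1}{918}\right) = \frac{2507}{918} \approx 2.7309$)
$J = 1162$ ($J = 2503 - 1341 = 1162$)
$\frac{1}{B + J} = \frac{1}{\frac{2507}{918} + 1162} = \frac{1}{\frac{1069223}{918}} = \frac{918}{1069223}$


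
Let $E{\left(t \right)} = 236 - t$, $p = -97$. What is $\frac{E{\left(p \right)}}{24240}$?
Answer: $\frac{111}{8080} \approx 0.013738$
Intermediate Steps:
$\frac{E{\left(p \right)}}{24240} = \frac{236 - -97}{24240} = \left(236 + 97\right) \frac{1}{24240} = 333 \cdot \frac{1}{24240} = \frac{111}{8080}$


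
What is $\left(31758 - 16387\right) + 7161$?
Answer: $22532$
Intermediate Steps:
$\left(31758 - 16387\right) + 7161 = 15371 + 7161 = 22532$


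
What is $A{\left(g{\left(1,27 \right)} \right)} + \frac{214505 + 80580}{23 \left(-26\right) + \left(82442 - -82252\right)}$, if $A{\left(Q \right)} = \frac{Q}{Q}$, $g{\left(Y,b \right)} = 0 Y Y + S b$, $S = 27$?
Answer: $\frac{459181}{164096} \approx 2.7982$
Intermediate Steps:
$g{\left(Y,b \right)} = 27 b$ ($g{\left(Y,b \right)} = 0 Y Y + 27 b = 0 Y + 27 b = 0 + 27 b = 27 b$)
$A{\left(Q \right)} = 1$
$A{\left(g{\left(1,27 \right)} \right)} + \frac{214505 + 80580}{23 \left(-26\right) + \left(82442 - -82252\right)} = 1 + \frac{214505 + 80580}{23 \left(-26\right) + \left(82442 - -82252\right)} = 1 + \frac{295085}{-598 + \left(82442 + 82252\right)} = 1 + \frac{295085}{-598 + 164694} = 1 + \frac{295085}{164096} = \frac{459181}{164096}$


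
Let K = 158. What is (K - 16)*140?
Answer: 19880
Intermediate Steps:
(K - 16)*140 = (158 - 16)*140 = 142*140 = 19880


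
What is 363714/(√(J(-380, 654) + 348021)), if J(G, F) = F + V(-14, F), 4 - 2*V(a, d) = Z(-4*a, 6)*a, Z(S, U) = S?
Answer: 363714*√349069/349069 ≈ 615.61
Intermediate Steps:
V(a, d) = 2 + 2*a² (V(a, d) = 2 - (-4*a)*a/2 = 2 - (-2)*a² = 2 + 2*a²)
J(G, F) = 394 + F (J(G, F) = F + (2 + 2*(-14)²) = F + (2 + 2*196) = F + (2 + 392) = F + 394 = 394 + F)
363714/(√(J(-380, 654) + 348021)) = 363714/(√((394 + 654) + 348021)) = 363714/(√(1048 + 348021)) = 363714/(√349069) = 363714*(√349069/349069) = 363714*√349069/349069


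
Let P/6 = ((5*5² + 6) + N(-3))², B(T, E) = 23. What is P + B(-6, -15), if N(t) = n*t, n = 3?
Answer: 89327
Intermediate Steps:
N(t) = 3*t
P = 89304 (P = 6*((5*5² + 6) + 3*(-3))² = 6*((5*25 + 6) - 9)² = 6*((125 + 6) - 9)² = 6*(131 - 9)² = 6*122² = 6*14884 = 89304)
P + B(-6, -15) = 89304 + 23 = 89327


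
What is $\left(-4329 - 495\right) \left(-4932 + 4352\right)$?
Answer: $2797920$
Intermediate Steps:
$\left(-4329 - 495\right) \left(-4932 + 4352\right) = \left(-4824\right) \left(-580\right) = 2797920$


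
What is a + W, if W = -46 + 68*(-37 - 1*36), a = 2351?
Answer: -2659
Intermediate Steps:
W = -5010 (W = -46 + 68*(-37 - 36) = -46 + 68*(-73) = -46 - 4964 = -5010)
a + W = 2351 - 5010 = -2659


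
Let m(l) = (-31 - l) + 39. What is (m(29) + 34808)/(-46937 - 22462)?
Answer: -34787/69399 ≈ -0.50126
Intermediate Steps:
m(l) = 8 - l
(m(29) + 34808)/(-46937 - 22462) = ((8 - 1*29) + 34808)/(-46937 - 22462) = ((8 - 29) + 34808)/(-69399) = (-21 + 34808)*(-1/69399) = 34787*(-1/69399) = -34787/69399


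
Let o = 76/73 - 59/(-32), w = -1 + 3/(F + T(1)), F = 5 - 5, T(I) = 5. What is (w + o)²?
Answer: 842334529/136422400 ≈ 6.1745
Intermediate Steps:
F = 0
w = -⅖ (w = -1 + 3/(0 + 5) = -1 + 3/5 = -1 + (⅕)*3 = -1 + ⅗ = -⅖ ≈ -0.40000)
o = 6739/2336 (o = 76*(1/73) - 59*(-1/32) = 76/73 + 59/32 = 6739/2336 ≈ 2.8848)
(w + o)² = (-⅖ + 6739/2336)² = (29023/11680)² = 842334529/136422400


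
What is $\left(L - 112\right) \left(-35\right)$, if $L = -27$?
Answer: $4865$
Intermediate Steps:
$\left(L - 112\right) \left(-35\right) = \left(-27 - 112\right) \left(-35\right) = \left(-139\right) \left(-35\right) = 4865$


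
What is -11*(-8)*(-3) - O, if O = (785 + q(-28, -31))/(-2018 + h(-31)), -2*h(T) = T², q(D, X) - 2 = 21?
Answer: -1317592/4997 ≈ -263.68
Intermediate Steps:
q(D, X) = 23 (q(D, X) = 2 + 21 = 23)
h(T) = -T²/2
O = -1616/4997 (O = (785 + 23)/(-2018 - ½*(-31)²) = 808/(-2018 - ½*961) = 808/(-2018 - 961/2) = 808/(-4997/2) = 808*(-2/4997) = -1616/4997 ≈ -0.32339)
-11*(-8)*(-3) - O = -11*(-8)*(-3) - 1*(-1616/4997) = 88*(-3) + 1616/4997 = -264 + 1616/4997 = -1317592/4997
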